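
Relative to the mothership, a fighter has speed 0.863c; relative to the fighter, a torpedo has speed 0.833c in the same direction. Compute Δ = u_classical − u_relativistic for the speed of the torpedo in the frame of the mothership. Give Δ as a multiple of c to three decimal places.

Galilean: u_cl = 0.833 + 0.863 = 1.6960.
Relativistic: u_rel = (0.833 + 0.863) / (1 + 0.833·0.863) = 1.6960/1.7189 = 0.9867.
Δ = 1.6960 − 0.9867 = 0.7093.
(The classical prediction exceeds c; the relativistic result does not.)

Δ = 0.709c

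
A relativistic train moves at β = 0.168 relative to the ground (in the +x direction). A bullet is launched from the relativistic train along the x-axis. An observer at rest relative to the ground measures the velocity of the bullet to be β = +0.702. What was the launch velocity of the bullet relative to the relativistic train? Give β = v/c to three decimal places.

β = +0.605

Invert the composition law: u' = (u − v)/(1 − uv/c²).
u' = (0.702 − 0.168) / (1 − (0.702)(0.168)) = 0.5340/0.8821 = 0.6054.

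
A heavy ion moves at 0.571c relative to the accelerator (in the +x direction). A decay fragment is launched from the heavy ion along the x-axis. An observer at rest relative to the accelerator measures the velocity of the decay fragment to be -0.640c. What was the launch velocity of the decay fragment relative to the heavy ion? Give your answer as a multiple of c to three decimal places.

Invert the composition law: u' = (u − v)/(1 − uv/c²).
u' = (-0.640 − 0.571) / (1 − (-0.640)(0.571)) = -1.2110/1.3654 = -0.8869.

-0.887c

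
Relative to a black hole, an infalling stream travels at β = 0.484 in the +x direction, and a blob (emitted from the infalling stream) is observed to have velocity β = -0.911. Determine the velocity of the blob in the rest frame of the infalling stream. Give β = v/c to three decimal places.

Invert the composition law: u' = (u − v)/(1 − uv/c²).
u' = (-0.911 − 0.484) / (1 − (-0.911)(0.484)) = -1.3950/1.4409 = -0.9681.

β = -0.968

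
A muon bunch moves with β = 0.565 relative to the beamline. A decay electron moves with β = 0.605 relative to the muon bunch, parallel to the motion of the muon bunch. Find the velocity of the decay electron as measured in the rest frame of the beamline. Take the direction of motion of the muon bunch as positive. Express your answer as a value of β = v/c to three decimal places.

β = 0.872

With v = 0.565 and u' = 0.605 (in units of c),
u = (u' + v)/(1 + u'v/c²):
u = (0.605 + 0.565) / (1 + 0.605·0.565) = 1.1700/1.3418 = 0.8719
(Galilean addition would give +1.170c, exceeding c.)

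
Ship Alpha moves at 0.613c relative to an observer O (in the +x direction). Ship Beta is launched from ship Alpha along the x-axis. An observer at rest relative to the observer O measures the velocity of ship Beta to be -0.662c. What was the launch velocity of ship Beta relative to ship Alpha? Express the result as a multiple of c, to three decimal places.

-0.907c

Invert the composition law: u' = (u − v)/(1 − uv/c²).
u' = (-0.662 − 0.613) / (1 − (-0.662)(0.613)) = -1.2750/1.4058 = -0.9070.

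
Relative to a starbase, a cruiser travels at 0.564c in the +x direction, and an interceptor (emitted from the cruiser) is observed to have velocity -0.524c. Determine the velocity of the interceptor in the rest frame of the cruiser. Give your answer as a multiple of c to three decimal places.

Invert the composition law: u' = (u − v)/(1 − uv/c²).
u' = (-0.524 − 0.564) / (1 − (-0.524)(0.564)) = -1.0880/1.2955 = -0.8398.

-0.840c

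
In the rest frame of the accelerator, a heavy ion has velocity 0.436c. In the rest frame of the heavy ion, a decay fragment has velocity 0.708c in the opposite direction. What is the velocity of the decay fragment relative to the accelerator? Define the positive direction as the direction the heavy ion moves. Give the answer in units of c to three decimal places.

With v = 0.436 and u' = -0.708 (in units of c),
u = (u' + v)/(1 + u'v/c²):
u = (-0.708 + 0.436) / (1 + (-0.708)·0.436) = -0.2720/0.6913 = -0.3935

-0.393c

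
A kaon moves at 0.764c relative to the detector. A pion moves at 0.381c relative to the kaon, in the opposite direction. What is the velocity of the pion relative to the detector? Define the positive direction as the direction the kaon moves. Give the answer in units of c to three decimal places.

With v = 0.764 and u' = -0.381 (in units of c),
u = (u' + v)/(1 + u'v/c²):
u = (-0.381 + 0.764) / (1 + (-0.381)·0.764) = 0.3830/0.7089 = 0.5403
(Galilean addition would give +0.383c.)

+0.540c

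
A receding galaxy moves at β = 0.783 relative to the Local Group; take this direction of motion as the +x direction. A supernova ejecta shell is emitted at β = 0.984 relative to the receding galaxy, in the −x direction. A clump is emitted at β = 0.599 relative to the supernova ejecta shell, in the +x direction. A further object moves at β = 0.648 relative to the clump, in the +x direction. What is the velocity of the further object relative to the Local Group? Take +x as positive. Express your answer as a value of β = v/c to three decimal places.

Apply u = (u' + v)/(1 + u'v/c²) successively, working outward toward the Local Group.
Start: velocity of the receding galaxy relative to the Local Group = 0.7830c.
Compose with the supernova ejecta shell (u' = -0.984 in the receding galaxy frame): u_1 = (-0.984 + 0.783) / (1 + (-0.984)·0.783) = -0.2010/0.2295 = -0.8757.
Compose with the clump (u' = 0.599 in the supernova ejecta shell frame): u_2 = (0.599 + (-0.876)) / (1 + 0.599·(-0.876)) = -0.2767/0.4754 = -0.5820.
Compose with the further object (u' = 0.648 in the clump frame): u_3 = (0.648 + (-0.582)) / (1 + 0.648·(-0.582)) = 0.0660/0.6229 = 0.1060.

β = +0.106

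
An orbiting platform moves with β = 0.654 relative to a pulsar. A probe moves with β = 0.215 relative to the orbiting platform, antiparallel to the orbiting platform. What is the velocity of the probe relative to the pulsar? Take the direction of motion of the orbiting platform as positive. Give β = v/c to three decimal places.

β = +0.511

With v = 0.654 and u' = -0.215 (in units of c),
u = (u' + v)/(1 + u'v/c²):
u = (-0.215 + 0.654) / (1 + (-0.215)·0.654) = 0.4390/0.8594 = 0.5108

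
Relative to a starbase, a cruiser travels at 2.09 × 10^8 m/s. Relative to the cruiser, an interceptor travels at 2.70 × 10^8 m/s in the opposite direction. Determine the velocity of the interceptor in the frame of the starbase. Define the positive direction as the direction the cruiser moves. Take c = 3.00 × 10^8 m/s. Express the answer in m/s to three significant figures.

-1.64 × 10^8 m/s

In units of c (dividing by 3.00 × 10^8 m/s): v = 0.697, u' = -0.900.
u = (u' + v)/(1 + u'v/c²):
u = (-0.900 + 0.697) / (1 + (-0.900)·0.697) = -0.2033/0.3730 = -0.5451
(Galilean addition would give -0.203c.)
Converting back: u = -0.5451 × 3.00 × 10^8 m/s.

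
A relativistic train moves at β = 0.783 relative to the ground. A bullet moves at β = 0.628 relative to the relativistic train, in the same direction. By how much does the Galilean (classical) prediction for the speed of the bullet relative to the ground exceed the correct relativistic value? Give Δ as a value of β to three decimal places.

Galilean: u_cl = 0.628 + 0.783 = 1.4110.
Relativistic: u_rel = (0.628 + 0.783) / (1 + 0.628·0.783) = 1.4110/1.4917 = 0.9459.
Δ = 1.4110 − 0.9459 = 0.4651.
(The classical prediction exceeds c; the relativistic result does not.)

Δ = 0.465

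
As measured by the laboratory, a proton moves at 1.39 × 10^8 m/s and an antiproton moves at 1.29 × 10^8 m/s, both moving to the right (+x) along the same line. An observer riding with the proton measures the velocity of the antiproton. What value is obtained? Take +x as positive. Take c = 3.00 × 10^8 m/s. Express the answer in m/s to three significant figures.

-1.25 × 10^7 m/s

β_A = 0.463, β_B = 0.430 (dividing each by c = 3.00 × 10^8 m/s).
Transform to A's frame with the inverse velocity-addition law: u' = (u − v)/(1 − uv/c²), taking u = β_B and v = β_A.
u' = (0.430 − 0.463) / (1 − (0.463)(0.430)) = -0.0333/0.8008 = -0.0416.
u' = -0.0416 × 3.00 × 10^8 m/s.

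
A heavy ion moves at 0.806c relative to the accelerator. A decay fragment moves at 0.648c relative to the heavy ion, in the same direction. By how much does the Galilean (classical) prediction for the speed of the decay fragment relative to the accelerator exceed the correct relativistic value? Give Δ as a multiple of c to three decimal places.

Δ = 0.499c

Galilean: u_cl = 0.648 + 0.806 = 1.4540.
Relativistic: u_rel = (0.648 + 0.806) / (1 + 0.648·0.806) = 1.4540/1.5223 = 0.9551.
Δ = 1.4540 − 0.9551 = 0.4989.
(The classical prediction exceeds c; the relativistic result does not.)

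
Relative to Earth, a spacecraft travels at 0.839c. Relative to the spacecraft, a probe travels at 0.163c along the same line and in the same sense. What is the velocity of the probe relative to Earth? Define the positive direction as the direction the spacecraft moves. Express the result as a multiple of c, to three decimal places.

0.881c

With v = 0.839 and u' = 0.163 (in units of c),
u = (u' + v)/(1 + u'v/c²):
u = (0.163 + 0.839) / (1 + 0.163·0.839) = 1.0020/1.1368 = 0.8815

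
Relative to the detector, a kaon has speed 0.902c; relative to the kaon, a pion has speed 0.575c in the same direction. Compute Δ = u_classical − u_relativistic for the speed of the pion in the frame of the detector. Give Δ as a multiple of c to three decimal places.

Δ = 0.504c

Galilean: u_cl = 0.575 + 0.902 = 1.4770.
Relativistic: u_rel = (0.575 + 0.902) / (1 + 0.575·0.902) = 1.4770/1.5187 = 0.9726.
Δ = 1.4770 − 0.9726 = 0.5044.
(The classical prediction exceeds c; the relativistic result does not.)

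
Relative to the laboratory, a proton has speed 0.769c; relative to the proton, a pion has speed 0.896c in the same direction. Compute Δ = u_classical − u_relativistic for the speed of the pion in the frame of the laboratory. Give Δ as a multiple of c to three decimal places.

Galilean: u_cl = 0.896 + 0.769 = 1.6650.
Relativistic: u_rel = (0.896 + 0.769) / (1 + 0.896·0.769) = 1.6650/1.6890 = 0.9858.
Δ = 1.6650 − 0.9858 = 0.6792.
(The classical prediction exceeds c; the relativistic result does not.)

Δ = 0.679c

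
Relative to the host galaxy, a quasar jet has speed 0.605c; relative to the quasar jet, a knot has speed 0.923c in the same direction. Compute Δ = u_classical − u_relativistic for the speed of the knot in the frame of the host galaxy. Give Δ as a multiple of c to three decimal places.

Δ = 0.548c

Galilean: u_cl = 0.923 + 0.605 = 1.5280.
Relativistic: u_rel = (0.923 + 0.605) / (1 + 0.923·0.605) = 1.5280/1.5584 = 0.9805.
Δ = 1.5280 − 0.9805 = 0.5475.
(The classical prediction exceeds c; the relativistic result does not.)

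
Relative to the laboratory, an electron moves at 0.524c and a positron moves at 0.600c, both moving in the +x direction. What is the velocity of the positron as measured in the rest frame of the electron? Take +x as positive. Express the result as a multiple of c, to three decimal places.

+0.111c

β_A = 0.524, β_B = 0.600.
Transform to A's frame with the inverse velocity-addition law: u' = (u − v)/(1 − uv/c²), taking u = β_B and v = β_A.
u' = (0.600 − 0.524) / (1 − (0.524)(0.600)) = 0.0760/0.6856 = 0.1109.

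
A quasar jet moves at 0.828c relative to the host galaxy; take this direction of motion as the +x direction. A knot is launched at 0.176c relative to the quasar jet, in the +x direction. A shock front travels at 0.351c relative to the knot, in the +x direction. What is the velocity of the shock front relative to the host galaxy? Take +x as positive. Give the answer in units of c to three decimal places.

Apply u = (u' + v)/(1 + u'v/c²) successively, working outward toward the host galaxy.
Start: velocity of the quasar jet relative to the host galaxy = 0.8280c.
Compose with the knot (u' = 0.176 in the quasar jet frame): u_1 = (0.176 + 0.828) / (1 + 0.176·0.828) = 1.0040/1.1457 = 0.8763.
Compose with the shock front (u' = 0.351 in the knot frame): u_2 = (0.351 + 0.876) / (1 + 0.351·0.876) = 1.2273/1.3076 = 0.9386.

0.939c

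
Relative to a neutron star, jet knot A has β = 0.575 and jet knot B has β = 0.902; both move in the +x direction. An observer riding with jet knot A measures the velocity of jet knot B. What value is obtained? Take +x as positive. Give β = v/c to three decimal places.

β_A = 0.575, β_B = 0.902.
Transform to A's frame with the inverse velocity-addition law: u' = (u − v)/(1 − uv/c²), taking u = β_B and v = β_A.
u' = (0.902 − 0.575) / (1 − (0.575)(0.902)) = 0.3270/0.4814 = 0.6793.

β = +0.679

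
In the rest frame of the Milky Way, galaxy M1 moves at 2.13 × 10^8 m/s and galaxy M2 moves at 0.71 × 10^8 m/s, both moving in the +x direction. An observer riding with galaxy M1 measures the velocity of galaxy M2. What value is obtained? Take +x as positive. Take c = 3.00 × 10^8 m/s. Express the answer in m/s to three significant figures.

β_A = 0.710, β_B = 0.237 (dividing each by c = 3.00 × 10^8 m/s).
Transform to A's frame with the inverse velocity-addition law: u' = (u − v)/(1 − uv/c²), taking u = β_B and v = β_A.
u' = (0.237 − 0.710) / (1 − (0.710)(0.237)) = -0.4733/0.8320 = -0.5689.
u' = -0.5689 × 3.00 × 10^8 m/s.

-1.71 × 10^8 m/s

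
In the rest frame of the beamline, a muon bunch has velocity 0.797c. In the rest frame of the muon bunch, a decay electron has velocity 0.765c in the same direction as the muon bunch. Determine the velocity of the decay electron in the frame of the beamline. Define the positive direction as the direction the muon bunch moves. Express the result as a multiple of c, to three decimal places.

With v = 0.797 and u' = 0.765 (in units of c),
u = (u' + v)/(1 + u'v/c²):
u = (0.765 + 0.797) / (1 + 0.765·0.797) = 1.5620/1.6097 = 0.9704

0.970c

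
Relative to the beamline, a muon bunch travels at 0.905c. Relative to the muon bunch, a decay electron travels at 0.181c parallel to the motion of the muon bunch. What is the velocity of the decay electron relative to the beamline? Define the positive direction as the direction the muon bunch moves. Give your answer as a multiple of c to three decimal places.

With v = 0.905 and u' = 0.181 (in units of c),
u = (u' + v)/(1 + u'v/c²):
u = (0.181 + 0.905) / (1 + 0.181·0.905) = 1.0860/1.1638 = 0.9331
(Galilean addition would give +1.086c, exceeding c.)

0.933c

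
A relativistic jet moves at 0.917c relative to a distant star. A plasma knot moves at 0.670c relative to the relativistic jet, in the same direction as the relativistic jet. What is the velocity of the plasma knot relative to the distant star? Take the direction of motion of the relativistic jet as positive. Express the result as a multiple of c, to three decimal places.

0.983c

With v = 0.917 and u' = 0.670 (in units of c),
u = (u' + v)/(1 + u'v/c²):
u = (0.670 + 0.917) / (1 + 0.670·0.917) = 1.5870/1.6144 = 0.9830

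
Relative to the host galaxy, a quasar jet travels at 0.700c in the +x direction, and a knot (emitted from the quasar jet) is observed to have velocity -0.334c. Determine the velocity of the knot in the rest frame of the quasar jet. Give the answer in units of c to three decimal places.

Invert the composition law: u' = (u − v)/(1 − uv/c²).
u' = (-0.334 − 0.700) / (1 − (-0.334)(0.700)) = -1.0340/1.2338 = -0.8381.

-0.838c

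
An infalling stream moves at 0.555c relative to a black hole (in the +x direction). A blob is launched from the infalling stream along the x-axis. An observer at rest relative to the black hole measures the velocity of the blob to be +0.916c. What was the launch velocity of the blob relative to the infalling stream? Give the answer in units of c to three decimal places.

+0.734c

Invert the composition law: u' = (u − v)/(1 − uv/c²).
u' = (0.916 − 0.555) / (1 − (0.916)(0.555)) = 0.3610/0.4916 = 0.7343.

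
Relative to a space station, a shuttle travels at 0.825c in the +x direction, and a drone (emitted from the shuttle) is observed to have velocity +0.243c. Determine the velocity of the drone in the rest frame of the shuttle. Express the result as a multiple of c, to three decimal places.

Invert the composition law: u' = (u − v)/(1 − uv/c²).
u' = (0.243 − 0.825) / (1 − (0.243)(0.825)) = -0.5820/0.7995 = -0.7279.

-0.728c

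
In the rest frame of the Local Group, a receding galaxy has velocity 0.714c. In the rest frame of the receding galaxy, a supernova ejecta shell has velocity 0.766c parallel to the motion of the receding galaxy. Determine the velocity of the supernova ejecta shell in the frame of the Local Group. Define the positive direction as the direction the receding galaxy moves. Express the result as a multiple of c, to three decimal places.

0.957c

With v = 0.714 and u' = 0.766 (in units of c),
u = (u' + v)/(1 + u'v/c²):
u = (0.766 + 0.714) / (1 + 0.766·0.714) = 1.4800/1.5469 = 0.9567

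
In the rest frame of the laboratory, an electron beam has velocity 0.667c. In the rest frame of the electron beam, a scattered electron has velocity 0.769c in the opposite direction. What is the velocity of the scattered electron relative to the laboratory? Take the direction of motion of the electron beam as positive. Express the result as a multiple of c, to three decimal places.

-0.209c

With v = 0.667 and u' = -0.769 (in units of c),
u = (u' + v)/(1 + u'v/c²):
u = (-0.769 + 0.667) / (1 + (-0.769)·0.667) = -0.1020/0.4871 = -0.2094
(Galilean addition would give -0.102c.)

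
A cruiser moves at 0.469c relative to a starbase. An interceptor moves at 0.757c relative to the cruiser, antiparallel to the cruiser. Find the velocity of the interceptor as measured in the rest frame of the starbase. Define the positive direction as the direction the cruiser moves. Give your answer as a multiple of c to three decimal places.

-0.447c

With v = 0.469 and u' = -0.757 (in units of c),
u = (u' + v)/(1 + u'v/c²):
u = (-0.757 + 0.469) / (1 + (-0.757)·0.469) = -0.2880/0.6450 = -0.4465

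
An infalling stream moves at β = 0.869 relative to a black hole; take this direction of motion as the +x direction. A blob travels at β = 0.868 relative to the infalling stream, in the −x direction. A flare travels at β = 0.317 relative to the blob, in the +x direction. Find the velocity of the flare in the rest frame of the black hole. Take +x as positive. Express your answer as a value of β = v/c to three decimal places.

β = +0.321

Apply u = (u' + v)/(1 + u'v/c²) successively, working outward toward the black hole.
Start: velocity of the infalling stream relative to the black hole = 0.8690c.
Compose with the blob (u' = -0.868 in the infalling stream frame): u_1 = (-0.868 + 0.869) / (1 + (-0.868)·0.869) = 0.0010/0.2457 = 0.0041.
Compose with the flare (u' = 0.317 in the blob frame): u_2 = (0.317 + 0.004) / (1 + 0.317·0.004) = 0.3211/1.0013 = 0.3207.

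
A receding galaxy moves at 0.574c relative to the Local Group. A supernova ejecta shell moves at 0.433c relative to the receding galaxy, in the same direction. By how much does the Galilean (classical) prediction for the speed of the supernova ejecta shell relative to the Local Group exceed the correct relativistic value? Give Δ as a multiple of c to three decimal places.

Δ = 0.200c

Galilean: u_cl = 0.433 + 0.574 = 1.0070.
Relativistic: u_rel = (0.433 + 0.574) / (1 + 0.433·0.574) = 1.0070/1.2485 = 0.8065.
Δ = 1.0070 − 0.8065 = 0.2005.
(The classical prediction exceeds c; the relativistic result does not.)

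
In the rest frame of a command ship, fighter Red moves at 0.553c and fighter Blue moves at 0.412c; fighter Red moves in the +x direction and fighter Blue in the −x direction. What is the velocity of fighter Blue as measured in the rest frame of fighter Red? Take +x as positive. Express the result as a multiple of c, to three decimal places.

β_A = 0.553, β_B = -0.412.
Transform to A's frame with the inverse velocity-addition law: u' = (u − v)/(1 − uv/c²), taking u = β_B and v = β_A.
u' = (-0.412 − 0.553) / (1 − (0.553)(-0.412)) = -0.9650/1.2278 = -0.7859.

-0.786c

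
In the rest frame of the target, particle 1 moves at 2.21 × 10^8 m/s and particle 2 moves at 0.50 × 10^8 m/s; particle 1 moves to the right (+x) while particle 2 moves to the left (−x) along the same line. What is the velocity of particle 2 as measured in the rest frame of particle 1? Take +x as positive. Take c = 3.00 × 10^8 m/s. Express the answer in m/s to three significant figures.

-2.41 × 10^8 m/s

β_A = 0.737, β_B = -0.167 (dividing each by c = 3.00 × 10^8 m/s).
Transform to A's frame with the inverse velocity-addition law: u' = (u − v)/(1 − uv/c²), taking u = β_B and v = β_A.
u' = (-0.167 − 0.737) / (1 − (0.737)(-0.167)) = -0.9033/1.1228 = -0.8046.
u' = -0.8046 × 3.00 × 10^8 m/s.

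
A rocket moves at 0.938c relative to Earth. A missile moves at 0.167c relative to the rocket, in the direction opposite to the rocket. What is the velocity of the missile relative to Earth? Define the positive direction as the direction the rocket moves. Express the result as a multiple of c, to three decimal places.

+0.914c

With v = 0.938 and u' = -0.167 (in units of c),
u = (u' + v)/(1 + u'v/c²):
u = (-0.167 + 0.938) / (1 + (-0.167)·0.938) = 0.7710/0.8434 = 0.9142
(Galilean addition would give +0.771c.)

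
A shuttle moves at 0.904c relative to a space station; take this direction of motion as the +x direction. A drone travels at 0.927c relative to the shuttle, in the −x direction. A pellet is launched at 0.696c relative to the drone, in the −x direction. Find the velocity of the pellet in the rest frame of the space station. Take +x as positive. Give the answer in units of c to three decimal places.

-0.763c

Apply u = (u' + v)/(1 + u'v/c²) successively, working outward toward the space station.
Start: velocity of the shuttle relative to the space station = 0.9040c.
Compose with the drone (u' = -0.927 in the shuttle frame): u_1 = (-0.927 + 0.904) / (1 + (-0.927)·0.904) = -0.0230/0.1620 = -0.1420.
Compose with the pellet (u' = -0.696 in the drone frame): u_2 = (-0.696 + (-0.142)) / (1 + (-0.696)·(-0.142)) = -0.8380/1.0988 = -0.7626.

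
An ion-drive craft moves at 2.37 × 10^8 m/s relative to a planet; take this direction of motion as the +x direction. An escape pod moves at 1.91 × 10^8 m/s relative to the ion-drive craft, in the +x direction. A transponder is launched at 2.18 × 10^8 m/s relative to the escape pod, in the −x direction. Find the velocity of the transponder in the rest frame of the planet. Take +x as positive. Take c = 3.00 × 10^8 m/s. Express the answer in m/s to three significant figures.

+2.15 × 10^8 m/s

Apply u = (u' + v)/(1 + u'v/c²) successively, working outward toward the planet.
(Dividing each given speed by c = 3.00 × 10^8 m/s to work in units of c.)
Start: velocity of the ion-drive craft relative to the planet = 0.7900c.
Compose with the escape pod (u' = 0.637 in the ion-drive craft frame): u_1 = (0.637 + 0.790) / (1 + 0.637·0.790) = 1.4267/1.5030 = 0.9492.
Compose with the transponder (u' = -0.727 in the escape pod frame): u_2 = (-0.727 + 0.949) / (1 + (-0.727)·0.949) = 0.2226/0.3102 = 0.7174.
So u = 0.7174 × 3.00 × 10^8 m/s.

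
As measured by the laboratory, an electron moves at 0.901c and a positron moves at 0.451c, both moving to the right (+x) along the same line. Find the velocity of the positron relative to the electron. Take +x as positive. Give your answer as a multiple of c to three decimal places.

β_A = 0.901, β_B = 0.451.
Transform to A's frame with the inverse velocity-addition law: u' = (u − v)/(1 − uv/c²), taking u = β_B and v = β_A.
u' = (0.451 − 0.901) / (1 − (0.901)(0.451)) = -0.4500/0.5936 = -0.7580.

-0.758c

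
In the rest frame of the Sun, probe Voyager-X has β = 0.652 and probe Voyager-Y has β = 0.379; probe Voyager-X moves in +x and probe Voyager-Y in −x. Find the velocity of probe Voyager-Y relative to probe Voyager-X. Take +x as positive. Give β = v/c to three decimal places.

β = -0.827

β_A = 0.652, β_B = -0.379.
Transform to A's frame with the inverse velocity-addition law: u' = (u − v)/(1 − uv/c²), taking u = β_B and v = β_A.
u' = (-0.379 − 0.652) / (1 − (0.652)(-0.379)) = -1.0310/1.2471 = -0.8267.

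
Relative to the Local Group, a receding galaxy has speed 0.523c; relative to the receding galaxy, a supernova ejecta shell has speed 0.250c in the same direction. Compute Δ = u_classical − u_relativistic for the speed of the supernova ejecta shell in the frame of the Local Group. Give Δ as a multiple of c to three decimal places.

Δ = 0.089c

Galilean: u_cl = 0.250 + 0.523 = 0.7730.
Relativistic: u_rel = (0.250 + 0.523) / (1 + 0.250·0.523) = 0.7730/1.1307 = 0.6836.
Δ = 0.7730 − 0.6836 = 0.0894.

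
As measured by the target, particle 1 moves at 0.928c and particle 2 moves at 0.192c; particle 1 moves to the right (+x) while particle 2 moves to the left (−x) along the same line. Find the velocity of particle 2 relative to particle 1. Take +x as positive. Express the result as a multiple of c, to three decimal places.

β_A = 0.928, β_B = -0.192.
Transform to A's frame with the inverse velocity-addition law: u' = (u − v)/(1 − uv/c²), taking u = β_B and v = β_A.
u' = (-0.192 − 0.928) / (1 − (0.928)(-0.192)) = -1.1200/1.1782 = -0.9506.

-0.951c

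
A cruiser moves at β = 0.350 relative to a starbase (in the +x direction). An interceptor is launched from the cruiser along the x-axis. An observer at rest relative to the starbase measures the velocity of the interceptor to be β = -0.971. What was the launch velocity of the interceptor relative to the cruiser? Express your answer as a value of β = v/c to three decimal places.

Invert the composition law: u' = (u − v)/(1 − uv/c²).
u' = (-0.971 − 0.350) / (1 − (-0.971)(0.350)) = -1.3210/1.3398 = -0.9859.

β = -0.986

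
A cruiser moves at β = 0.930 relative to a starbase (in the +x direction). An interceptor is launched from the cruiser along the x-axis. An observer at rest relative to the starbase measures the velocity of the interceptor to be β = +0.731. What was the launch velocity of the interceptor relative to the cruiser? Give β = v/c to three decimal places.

β = -0.622

Invert the composition law: u' = (u − v)/(1 − uv/c²).
u' = (0.731 − 0.930) / (1 − (0.731)(0.930)) = -0.1990/0.3202 = -0.6215.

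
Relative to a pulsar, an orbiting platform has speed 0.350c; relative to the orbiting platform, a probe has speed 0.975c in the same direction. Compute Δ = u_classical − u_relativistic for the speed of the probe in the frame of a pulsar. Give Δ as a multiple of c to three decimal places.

Δ = 0.337c

Galilean: u_cl = 0.975 + 0.350 = 1.3250.
Relativistic: u_rel = (0.975 + 0.350) / (1 + 0.975·0.350) = 1.3250/1.3413 = 0.9879.
Δ = 1.3250 − 0.9879 = 0.3371.
(The classical prediction exceeds c; the relativistic result does not.)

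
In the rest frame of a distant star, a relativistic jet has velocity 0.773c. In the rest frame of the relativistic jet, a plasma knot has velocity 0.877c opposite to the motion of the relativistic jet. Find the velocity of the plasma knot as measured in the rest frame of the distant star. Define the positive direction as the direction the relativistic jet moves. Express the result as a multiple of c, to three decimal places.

With v = 0.773 and u' = -0.877 (in units of c),
u = (u' + v)/(1 + u'v/c²):
u = (-0.877 + 0.773) / (1 + (-0.877)·0.773) = -0.1040/0.3221 = -0.3229
(Galilean addition would give -0.104c.)

-0.323c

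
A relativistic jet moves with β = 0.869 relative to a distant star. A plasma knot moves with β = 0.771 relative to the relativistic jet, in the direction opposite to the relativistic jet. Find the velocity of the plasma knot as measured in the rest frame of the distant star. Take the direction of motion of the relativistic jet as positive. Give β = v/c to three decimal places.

β = +0.297

With v = 0.869 and u' = -0.771 (in units of c),
u = (u' + v)/(1 + u'v/c²):
u = (-0.771 + 0.869) / (1 + (-0.771)·0.869) = 0.0980/0.3300 = 0.2970
(Galilean addition would give +0.098c.)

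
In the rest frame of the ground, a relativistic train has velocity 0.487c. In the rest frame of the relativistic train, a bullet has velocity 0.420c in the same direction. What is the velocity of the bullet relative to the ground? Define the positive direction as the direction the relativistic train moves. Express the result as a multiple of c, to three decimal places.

0.753c

With v = 0.487 and u' = 0.420 (in units of c),
u = (u' + v)/(1 + u'v/c²):
u = (0.420 + 0.487) / (1 + 0.420·0.487) = 0.9070/1.2045 = 0.7530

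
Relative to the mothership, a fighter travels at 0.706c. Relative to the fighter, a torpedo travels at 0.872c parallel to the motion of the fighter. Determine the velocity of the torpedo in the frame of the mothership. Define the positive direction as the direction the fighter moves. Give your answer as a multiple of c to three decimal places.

0.977c

With v = 0.706 and u' = 0.872 (in units of c),
u = (u' + v)/(1 + u'v/c²):
u = (0.872 + 0.706) / (1 + 0.872·0.706) = 1.5780/1.6156 = 0.9767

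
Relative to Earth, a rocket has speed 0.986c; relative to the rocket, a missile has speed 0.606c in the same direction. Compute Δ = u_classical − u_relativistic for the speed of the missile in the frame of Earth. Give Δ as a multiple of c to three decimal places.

Galilean: u_cl = 0.606 + 0.986 = 1.5920.
Relativistic: u_rel = (0.606 + 0.986) / (1 + 0.606·0.986) = 1.5920/1.5975 = 0.9965.
Δ = 1.5920 − 0.9965 = 0.5955.
(The classical prediction exceeds c; the relativistic result does not.)

Δ = 0.595c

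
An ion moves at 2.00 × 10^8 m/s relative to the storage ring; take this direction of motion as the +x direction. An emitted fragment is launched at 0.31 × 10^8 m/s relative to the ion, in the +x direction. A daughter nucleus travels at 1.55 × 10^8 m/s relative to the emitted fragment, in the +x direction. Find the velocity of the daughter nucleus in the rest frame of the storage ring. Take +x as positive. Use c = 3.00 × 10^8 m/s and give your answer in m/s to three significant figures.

2.70 × 10^8 m/s

Apply u = (u' + v)/(1 + u'v/c²) successively, working outward toward the storage ring.
(Dividing each given speed by c = 3.00 × 10^8 m/s to work in units of c.)
Start: velocity of the ion relative to the storage ring = 0.6667c.
Compose with the emitted fragment (u' = 0.103 in the ion frame): u_1 = (0.103 + 0.667) / (1 + 0.103·0.667) = 0.7700/1.0689 = 0.7204.
Compose with the daughter nucleus (u' = 0.517 in the emitted fragment frame): u_2 = (0.517 + 0.720) / (1 + 0.517·0.720) = 1.2370/1.3722 = 0.9015.
So u = 0.9015 × 3.00 × 10^8 m/s.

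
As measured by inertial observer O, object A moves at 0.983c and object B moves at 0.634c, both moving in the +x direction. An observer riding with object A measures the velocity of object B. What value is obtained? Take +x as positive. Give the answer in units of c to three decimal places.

β_A = 0.983, β_B = 0.634.
Transform to A's frame with the inverse velocity-addition law: u' = (u − v)/(1 − uv/c²), taking u = β_B and v = β_A.
u' = (0.634 − 0.983) / (1 − (0.983)(0.634)) = -0.3490/0.3768 = -0.9263.

-0.926c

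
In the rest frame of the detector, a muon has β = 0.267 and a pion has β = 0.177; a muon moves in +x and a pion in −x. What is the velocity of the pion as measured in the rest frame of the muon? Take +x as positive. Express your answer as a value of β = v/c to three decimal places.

β = -0.424

β_A = 0.267, β_B = -0.177.
Transform to A's frame with the inverse velocity-addition law: u' = (u − v)/(1 − uv/c²), taking u = β_B and v = β_A.
u' = (-0.177 − 0.267) / (1 − (0.267)(-0.177)) = -0.4440/1.0473 = -0.4240.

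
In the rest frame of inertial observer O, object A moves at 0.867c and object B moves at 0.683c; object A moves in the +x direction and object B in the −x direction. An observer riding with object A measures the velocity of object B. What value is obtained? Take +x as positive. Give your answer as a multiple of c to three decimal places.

β_A = 0.867, β_B = -0.683.
Transform to A's frame with the inverse velocity-addition law: u' = (u − v)/(1 − uv/c²), taking u = β_B and v = β_A.
u' = (-0.683 − 0.867) / (1 − (0.867)(-0.683)) = -1.5500/1.5922 = -0.9735.

-0.974c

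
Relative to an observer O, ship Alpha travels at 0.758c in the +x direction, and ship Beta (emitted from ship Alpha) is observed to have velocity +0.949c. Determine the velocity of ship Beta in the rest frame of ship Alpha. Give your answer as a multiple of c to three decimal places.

Invert the composition law: u' = (u − v)/(1 − uv/c²).
u' = (0.949 − 0.758) / (1 − (0.949)(0.758)) = 0.1910/0.2807 = 0.6805.

+0.681c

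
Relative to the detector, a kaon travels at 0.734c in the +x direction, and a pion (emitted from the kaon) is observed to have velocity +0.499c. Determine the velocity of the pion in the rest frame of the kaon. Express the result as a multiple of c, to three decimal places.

-0.371c

Invert the composition law: u' = (u − v)/(1 − uv/c²).
u' = (0.499 − 0.734) / (1 − (0.499)(0.734)) = -0.2350/0.6337 = -0.3708.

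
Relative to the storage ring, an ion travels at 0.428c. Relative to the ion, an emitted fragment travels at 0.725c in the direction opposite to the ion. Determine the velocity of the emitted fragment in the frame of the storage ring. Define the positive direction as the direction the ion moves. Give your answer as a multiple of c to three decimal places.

-0.431c

With v = 0.428 and u' = -0.725 (in units of c),
u = (u' + v)/(1 + u'v/c²):
u = (-0.725 + 0.428) / (1 + (-0.725)·0.428) = -0.2970/0.6897 = -0.4306
(Galilean addition would give -0.297c.)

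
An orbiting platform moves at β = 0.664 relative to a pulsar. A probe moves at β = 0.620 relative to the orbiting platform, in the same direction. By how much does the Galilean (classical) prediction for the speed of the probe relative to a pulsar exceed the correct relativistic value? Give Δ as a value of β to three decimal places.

Galilean: u_cl = 0.620 + 0.664 = 1.2840.
Relativistic: u_rel = (0.620 + 0.664) / (1 + 0.620·0.664) = 1.2840/1.4117 = 0.9096.
Δ = 1.2840 − 0.9096 = 0.3744.
(The classical prediction exceeds c; the relativistic result does not.)

Δ = 0.374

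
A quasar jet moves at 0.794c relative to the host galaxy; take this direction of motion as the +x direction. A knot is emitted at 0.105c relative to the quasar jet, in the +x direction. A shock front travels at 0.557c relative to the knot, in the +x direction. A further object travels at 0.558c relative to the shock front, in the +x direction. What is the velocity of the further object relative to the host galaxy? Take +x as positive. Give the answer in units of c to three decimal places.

Apply u = (u' + v)/(1 + u'v/c²) successively, working outward toward the host galaxy.
Start: velocity of the quasar jet relative to the host galaxy = 0.7940c.
Compose with the knot (u' = 0.105 in the quasar jet frame): u_1 = (0.105 + 0.794) / (1 + 0.105·0.794) = 0.8990/1.0834 = 0.8298.
Compose with the shock front (u' = 0.557 in the knot frame): u_2 = (0.557 + 0.830) / (1 + 0.557·0.830) = 1.3868/1.4622 = 0.9484.
Compose with the further object (u' = 0.558 in the shock front frame): u_3 = (0.558 + 0.948) / (1 + 0.558·0.948) = 1.5064/1.5292 = 0.9851.

0.985c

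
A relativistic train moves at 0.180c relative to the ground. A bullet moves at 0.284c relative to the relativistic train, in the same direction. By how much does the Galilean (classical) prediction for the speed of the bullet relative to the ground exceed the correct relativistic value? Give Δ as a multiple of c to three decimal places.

Galilean: u_cl = 0.284 + 0.180 = 0.4640.
Relativistic: u_rel = (0.284 + 0.180) / (1 + 0.284·0.180) = 0.4640/1.0511 = 0.4414.
Δ = 0.4640 − 0.4414 = 0.0226.

Δ = 0.023c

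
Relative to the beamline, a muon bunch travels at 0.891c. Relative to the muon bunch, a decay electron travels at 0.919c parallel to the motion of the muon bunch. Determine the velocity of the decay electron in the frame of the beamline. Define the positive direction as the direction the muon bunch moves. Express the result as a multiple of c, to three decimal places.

0.995c

With v = 0.891 and u' = 0.919 (in units of c),
u = (u' + v)/(1 + u'v/c²):
u = (0.919 + 0.891) / (1 + 0.919·0.891) = 1.8100/1.8188 = 0.9951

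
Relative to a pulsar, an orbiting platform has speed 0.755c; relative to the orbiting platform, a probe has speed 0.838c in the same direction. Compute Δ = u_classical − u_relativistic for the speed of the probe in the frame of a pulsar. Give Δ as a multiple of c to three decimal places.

Δ = 0.617c

Galilean: u_cl = 0.838 + 0.755 = 1.5930.
Relativistic: u_rel = (0.838 + 0.755) / (1 + 0.838·0.755) = 1.5930/1.6327 = 0.9757.
Δ = 1.5930 − 0.9757 = 0.6173.
(The classical prediction exceeds c; the relativistic result does not.)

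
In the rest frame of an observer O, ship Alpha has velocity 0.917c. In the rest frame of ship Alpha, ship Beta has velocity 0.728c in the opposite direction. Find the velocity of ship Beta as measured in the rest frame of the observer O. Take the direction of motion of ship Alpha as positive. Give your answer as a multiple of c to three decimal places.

+0.569c

With v = 0.917 and u' = -0.728 (in units of c),
u = (u' + v)/(1 + u'v/c²):
u = (-0.728 + 0.917) / (1 + (-0.728)·0.917) = 0.1890/0.3324 = 0.5686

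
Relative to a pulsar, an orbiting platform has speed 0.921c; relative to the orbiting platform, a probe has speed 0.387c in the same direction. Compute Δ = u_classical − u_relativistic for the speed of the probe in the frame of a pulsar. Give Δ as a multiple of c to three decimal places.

Δ = 0.344c

Galilean: u_cl = 0.387 + 0.921 = 1.3080.
Relativistic: u_rel = (0.387 + 0.921) / (1 + 0.387·0.921) = 1.3080/1.3564 = 0.9643.
Δ = 1.3080 − 0.9643 = 0.3437.
(The classical prediction exceeds c; the relativistic result does not.)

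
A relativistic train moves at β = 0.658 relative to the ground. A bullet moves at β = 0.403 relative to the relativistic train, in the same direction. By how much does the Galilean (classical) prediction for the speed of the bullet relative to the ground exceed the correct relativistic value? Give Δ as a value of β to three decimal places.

Galilean: u_cl = 0.403 + 0.658 = 1.0610.
Relativistic: u_rel = (0.403 + 0.658) / (1 + 0.403·0.658) = 1.0610/1.2652 = 0.8386.
Δ = 1.0610 − 0.8386 = 0.2224.
(The classical prediction exceeds c; the relativistic result does not.)

Δ = 0.222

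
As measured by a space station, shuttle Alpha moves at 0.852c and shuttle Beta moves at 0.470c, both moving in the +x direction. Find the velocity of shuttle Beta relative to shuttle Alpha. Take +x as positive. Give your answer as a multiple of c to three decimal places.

β_A = 0.852, β_B = 0.470.
Transform to A's frame with the inverse velocity-addition law: u' = (u − v)/(1 − uv/c²), taking u = β_B and v = β_A.
u' = (0.470 − 0.852) / (1 − (0.852)(0.470)) = -0.3820/0.5996 = -0.6371.

-0.637c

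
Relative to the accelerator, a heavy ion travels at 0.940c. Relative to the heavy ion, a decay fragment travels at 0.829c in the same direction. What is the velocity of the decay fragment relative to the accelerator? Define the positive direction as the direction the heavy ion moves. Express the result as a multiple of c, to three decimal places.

With v = 0.940 and u' = 0.829 (in units of c),
u = (u' + v)/(1 + u'v/c²):
u = (0.829 + 0.940) / (1 + 0.829·0.940) = 1.7690/1.7793 = 0.9942

0.994c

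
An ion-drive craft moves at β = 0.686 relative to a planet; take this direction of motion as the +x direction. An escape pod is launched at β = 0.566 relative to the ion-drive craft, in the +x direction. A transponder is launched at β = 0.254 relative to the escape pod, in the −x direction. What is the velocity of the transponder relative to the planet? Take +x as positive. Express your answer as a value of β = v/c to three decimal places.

β = +0.840

Apply u = (u' + v)/(1 + u'v/c²) successively, working outward toward the planet.
Start: velocity of the ion-drive craft relative to the planet = 0.6860c.
Compose with the escape pod (u' = 0.566 in the ion-drive craft frame): u_1 = (0.566 + 0.686) / (1 + 0.566·0.686) = 1.2520/1.3883 = 0.9018.
Compose with the transponder (u' = -0.254 in the escape pod frame): u_2 = (-0.254 + 0.902) / (1 + (-0.254)·0.902) = 0.6478/0.7709 = 0.8403.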